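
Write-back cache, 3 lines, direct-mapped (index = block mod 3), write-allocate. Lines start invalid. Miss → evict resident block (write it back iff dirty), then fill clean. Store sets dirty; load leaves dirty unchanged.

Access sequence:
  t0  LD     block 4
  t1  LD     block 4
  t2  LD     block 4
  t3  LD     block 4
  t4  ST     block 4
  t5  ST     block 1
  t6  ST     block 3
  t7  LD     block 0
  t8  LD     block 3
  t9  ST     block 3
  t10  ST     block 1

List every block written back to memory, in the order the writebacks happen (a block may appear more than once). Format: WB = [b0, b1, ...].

  0 | R B4 → L1 miss [-]
  1 | R B4 → L1 hit [-]
  2 | R B4 → L1 hit [-]
  3 | R B4 → L1 hit [-]
  4 | W B4 → L1 hit [D]
  5 | W B1 → L1 miss wb→B4 [D]
  6 | W B3 → L0 miss [D]
  7 | R B0 → L0 miss wb→B3 [-]
  8 | R B3 → L0 miss [-]
  9 | W B3 → L0 hit [D]
  10 | W B1 → L1 hit [D]

WB = [4, 3]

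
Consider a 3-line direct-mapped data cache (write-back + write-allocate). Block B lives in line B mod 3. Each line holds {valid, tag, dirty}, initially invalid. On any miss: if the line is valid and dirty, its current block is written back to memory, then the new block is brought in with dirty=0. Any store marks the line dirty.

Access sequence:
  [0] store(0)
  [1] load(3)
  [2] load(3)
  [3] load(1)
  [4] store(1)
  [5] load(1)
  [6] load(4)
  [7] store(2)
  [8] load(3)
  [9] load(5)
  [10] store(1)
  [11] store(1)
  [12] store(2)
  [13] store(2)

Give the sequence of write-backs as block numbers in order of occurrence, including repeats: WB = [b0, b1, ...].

0: W B0 → L0 miss [D]
1: R B3 → L0 miss wb→B0 [-]
2: R B3 → L0 hit [-]
3: R B1 → L1 miss [-]
4: W B1 → L1 hit [D]
5: R B1 → L1 hit [D]
6: R B4 → L1 miss wb→B1 [-]
7: W B2 → L2 miss [D]
8: R B3 → L0 hit [-]
9: R B5 → L2 miss wb→B2 [-]
10: W B1 → L1 miss [D]
11: W B1 → L1 hit [D]
12: W B2 → L2 miss [D]
13: W B2 → L2 hit [D]

WB = [0, 1, 2]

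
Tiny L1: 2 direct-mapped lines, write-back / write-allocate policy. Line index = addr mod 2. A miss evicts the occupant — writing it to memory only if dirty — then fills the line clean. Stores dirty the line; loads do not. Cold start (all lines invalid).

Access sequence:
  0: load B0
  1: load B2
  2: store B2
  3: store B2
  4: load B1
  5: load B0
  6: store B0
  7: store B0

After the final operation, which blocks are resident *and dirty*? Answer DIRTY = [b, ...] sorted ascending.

0: R B0 → L0 miss [-]
1: R B2 → L0 miss [-]
2: W B2 → L0 hit [D]
3: W B2 → L0 hit [D]
4: R B1 → L1 miss [-]
5: R B0 → L0 miss wb→B2 [-]
6: W B0 → L0 hit [D]
7: W B0 → L0 hit [D]

DIRTY = [0]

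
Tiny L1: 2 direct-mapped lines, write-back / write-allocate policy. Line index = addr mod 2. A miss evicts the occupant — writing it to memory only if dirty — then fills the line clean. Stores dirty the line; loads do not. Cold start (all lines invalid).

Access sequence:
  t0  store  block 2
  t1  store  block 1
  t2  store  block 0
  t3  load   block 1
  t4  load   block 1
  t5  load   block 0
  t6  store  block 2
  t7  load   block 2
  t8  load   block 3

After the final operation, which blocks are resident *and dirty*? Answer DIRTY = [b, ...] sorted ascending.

0: W B2 → L0 miss [D]
1: W B1 → L1 miss [D]
2: W B0 → L0 miss wb→B2 [D]
3: R B1 → L1 hit [D]
4: R B1 → L1 hit [D]
5: R B0 → L0 hit [D]
6: W B2 → L0 miss wb→B0 [D]
7: R B2 → L0 hit [D]
8: R B3 → L1 miss wb→B1 [-]

DIRTY = [2]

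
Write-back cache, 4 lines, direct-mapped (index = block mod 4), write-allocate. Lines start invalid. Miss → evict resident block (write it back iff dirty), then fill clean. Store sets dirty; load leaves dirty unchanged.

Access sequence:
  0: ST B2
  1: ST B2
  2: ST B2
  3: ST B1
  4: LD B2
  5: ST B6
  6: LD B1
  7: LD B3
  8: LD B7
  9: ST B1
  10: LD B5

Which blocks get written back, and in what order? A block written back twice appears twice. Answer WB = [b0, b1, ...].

WB = [2, 1]

0: W B2 → L2 miss [D]
1: W B2 → L2 hit [D]
2: W B2 → L2 hit [D]
3: W B1 → L1 miss [D]
4: R B2 → L2 hit [D]
5: W B6 → L2 miss wb→B2 [D]
6: R B1 → L1 hit [D]
7: R B3 → L3 miss [-]
8: R B7 → L3 miss [-]
9: W B1 → L1 hit [D]
10: R B5 → L1 miss wb→B1 [-]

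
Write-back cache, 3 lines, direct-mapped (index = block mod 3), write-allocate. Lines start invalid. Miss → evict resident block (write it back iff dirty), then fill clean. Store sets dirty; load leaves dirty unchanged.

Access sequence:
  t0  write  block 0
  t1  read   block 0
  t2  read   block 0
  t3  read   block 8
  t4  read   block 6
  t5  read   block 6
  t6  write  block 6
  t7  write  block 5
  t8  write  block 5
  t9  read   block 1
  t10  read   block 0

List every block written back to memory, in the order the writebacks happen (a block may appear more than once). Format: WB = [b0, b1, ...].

WB = [0, 6]

0: W B0 -> L0 miss  d=D]
1: R B0 -> L0 hit  d=D]
2: R B0 -> L0 hit  d=D]
3: R B8 -> L2 miss  d=-]
4: R B6 -> L0 miss wb->B0  d=-]
5: R B6 -> L0 hit  d=-]
6: W B6 -> L0 hit  d=D]
7: W B5 -> L2 miss  d=D]
8: W B5 -> L2 hit  d=D]
9: R B1 -> L1 miss  d=-]
10: R B0 -> L0 miss wb->B6  d=-]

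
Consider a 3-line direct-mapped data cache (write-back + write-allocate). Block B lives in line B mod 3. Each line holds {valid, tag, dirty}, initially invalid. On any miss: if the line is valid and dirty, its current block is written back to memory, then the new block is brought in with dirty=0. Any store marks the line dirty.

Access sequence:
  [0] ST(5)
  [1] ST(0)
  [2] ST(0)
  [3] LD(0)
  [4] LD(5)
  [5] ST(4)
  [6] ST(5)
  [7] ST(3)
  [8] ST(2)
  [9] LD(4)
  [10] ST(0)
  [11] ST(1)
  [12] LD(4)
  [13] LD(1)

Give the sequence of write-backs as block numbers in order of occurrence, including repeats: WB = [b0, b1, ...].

WB = [0, 5, 3, 4, 1]

  0 | W B5 → L2 miss [D]
  1 | W B0 → L0 miss [D]
  2 | W B0 → L0 hit [D]
  3 | R B0 → L0 hit [D]
  4 | R B5 → L2 hit [D]
  5 | W B4 → L1 miss [D]
  6 | W B5 → L2 hit [D]
  7 | W B3 → L0 miss wb→B0 [D]
  8 | W B2 → L2 miss wb→B5 [D]
  9 | R B4 → L1 hit [D]
  10 | W B0 → L0 miss wb→B3 [D]
  11 | W B1 → L1 miss wb→B4 [D]
  12 | R B4 → L1 miss wb→B1 [-]
  13 | R B1 → L1 miss [-]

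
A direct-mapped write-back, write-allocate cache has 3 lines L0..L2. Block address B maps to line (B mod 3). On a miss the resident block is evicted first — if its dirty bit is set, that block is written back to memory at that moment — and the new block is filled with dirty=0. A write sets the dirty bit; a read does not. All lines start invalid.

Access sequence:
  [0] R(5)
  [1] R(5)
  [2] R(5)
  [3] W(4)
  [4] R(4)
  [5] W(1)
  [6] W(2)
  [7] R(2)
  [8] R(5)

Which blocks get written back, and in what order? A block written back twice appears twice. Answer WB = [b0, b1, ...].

WB = [4, 2]

  0 | R B5 → L2 miss [-]
  1 | R B5 → L2 hit [-]
  2 | R B5 → L2 hit [-]
  3 | W B4 → L1 miss [D]
  4 | R B4 → L1 hit [D]
  5 | W B1 → L1 miss wb→B4 [D]
  6 | W B2 → L2 miss [D]
  7 | R B2 → L2 hit [D]
  8 | R B5 → L2 miss wb→B2 [-]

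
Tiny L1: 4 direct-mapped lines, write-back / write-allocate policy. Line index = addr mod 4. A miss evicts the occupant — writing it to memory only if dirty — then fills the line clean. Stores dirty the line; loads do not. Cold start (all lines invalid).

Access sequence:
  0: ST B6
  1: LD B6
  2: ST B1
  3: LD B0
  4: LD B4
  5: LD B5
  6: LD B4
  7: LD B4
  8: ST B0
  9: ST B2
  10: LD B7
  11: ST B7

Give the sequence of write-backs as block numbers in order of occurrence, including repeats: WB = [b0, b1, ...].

WB = [1, 6]

0: W B6 → L2 miss [D]
1: R B6 → L2 hit [D]
2: W B1 → L1 miss [D]
3: R B0 → L0 miss [-]
4: R B4 → L0 miss [-]
5: R B5 → L1 miss wb→B1 [-]
6: R B4 → L0 hit [-]
7: R B4 → L0 hit [-]
8: W B0 → L0 miss [D]
9: W B2 → L2 miss wb→B6 [D]
10: R B7 → L3 miss [-]
11: W B7 → L3 hit [D]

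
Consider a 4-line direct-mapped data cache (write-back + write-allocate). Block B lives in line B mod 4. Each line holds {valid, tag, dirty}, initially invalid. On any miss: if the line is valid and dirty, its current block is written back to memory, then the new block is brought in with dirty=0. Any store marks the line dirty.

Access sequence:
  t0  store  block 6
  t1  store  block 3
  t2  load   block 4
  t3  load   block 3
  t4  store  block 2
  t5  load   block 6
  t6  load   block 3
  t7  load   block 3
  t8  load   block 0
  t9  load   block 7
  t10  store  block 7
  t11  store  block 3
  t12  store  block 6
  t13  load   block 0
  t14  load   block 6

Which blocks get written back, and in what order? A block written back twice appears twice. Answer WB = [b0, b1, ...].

0: W B6 -> L2 miss  d=D]
1: W B3 -> L3 miss  d=D]
2: R B4 -> L0 miss  d=-]
3: R B3 -> L3 hit  d=D]
4: W B2 -> L2 miss wb->B6  d=D]
5: R B6 -> L2 miss wb->B2  d=-]
6: R B3 -> L3 hit  d=D]
7: R B3 -> L3 hit  d=D]
8: R B0 -> L0 miss  d=-]
9: R B7 -> L3 miss wb->B3  d=-]
10: W B7 -> L3 hit  d=D]
11: W B3 -> L3 miss wb->B7  d=D]
12: W B6 -> L2 hit  d=D]
13: R B0 -> L0 hit  d=-]
14: R B6 -> L2 hit  d=D]

WB = [6, 2, 3, 7]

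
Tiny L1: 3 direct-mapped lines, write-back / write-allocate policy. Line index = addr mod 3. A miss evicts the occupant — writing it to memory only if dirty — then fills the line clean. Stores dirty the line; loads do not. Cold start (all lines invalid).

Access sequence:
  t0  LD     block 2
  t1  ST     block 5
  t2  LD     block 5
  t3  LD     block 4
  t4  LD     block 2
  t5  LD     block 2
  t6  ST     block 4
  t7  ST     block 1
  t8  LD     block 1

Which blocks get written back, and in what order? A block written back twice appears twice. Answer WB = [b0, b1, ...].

0: R B2 -> L2 miss  d=-]
1: W B5 -> L2 miss  d=D]
2: R B5 -> L2 hit  d=D]
3: R B4 -> L1 miss  d=-]
4: R B2 -> L2 miss wb->B5  d=-]
5: R B2 -> L2 hit  d=-]
6: W B4 -> L1 hit  d=D]
7: W B1 -> L1 miss wb->B4  d=D]
8: R B1 -> L1 hit  d=D]

WB = [5, 4]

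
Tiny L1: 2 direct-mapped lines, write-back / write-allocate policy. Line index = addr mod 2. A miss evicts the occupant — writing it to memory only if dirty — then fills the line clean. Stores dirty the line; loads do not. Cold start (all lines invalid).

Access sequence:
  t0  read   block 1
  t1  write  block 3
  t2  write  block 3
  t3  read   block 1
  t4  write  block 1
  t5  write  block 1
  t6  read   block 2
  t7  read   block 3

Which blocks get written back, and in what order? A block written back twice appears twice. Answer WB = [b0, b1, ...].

WB = [3, 1]

  0 | R B1 → L1 miss [-]
  1 | W B3 → L1 miss [D]
  2 | W B3 → L1 hit [D]
  3 | R B1 → L1 miss wb→B3 [-]
  4 | W B1 → L1 hit [D]
  5 | W B1 → L1 hit [D]
  6 | R B2 → L0 miss [-]
  7 | R B3 → L1 miss wb→B1 [-]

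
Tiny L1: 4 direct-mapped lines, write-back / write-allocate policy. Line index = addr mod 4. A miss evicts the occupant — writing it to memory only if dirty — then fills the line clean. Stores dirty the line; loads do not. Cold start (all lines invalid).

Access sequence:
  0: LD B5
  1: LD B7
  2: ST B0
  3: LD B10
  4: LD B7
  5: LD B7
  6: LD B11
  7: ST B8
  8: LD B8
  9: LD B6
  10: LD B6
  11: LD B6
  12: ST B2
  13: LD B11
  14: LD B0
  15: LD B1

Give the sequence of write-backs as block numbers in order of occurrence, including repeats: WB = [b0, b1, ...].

WB = [0, 8]

  0 | R B5 → L1 miss [-]
  1 | R B7 → L3 miss [-]
  2 | W B0 → L0 miss [D]
  3 | R B10 → L2 miss [-]
  4 | R B7 → L3 hit [-]
  5 | R B7 → L3 hit [-]
  6 | R B11 → L3 miss [-]
  7 | W B8 → L0 miss wb→B0 [D]
  8 | R B8 → L0 hit [D]
  9 | R B6 → L2 miss [-]
  10 | R B6 → L2 hit [-]
  11 | R B6 → L2 hit [-]
  12 | W B2 → L2 miss [D]
  13 | R B11 → L3 hit [-]
  14 | R B0 → L0 miss wb→B8 [-]
  15 | R B1 → L1 miss [-]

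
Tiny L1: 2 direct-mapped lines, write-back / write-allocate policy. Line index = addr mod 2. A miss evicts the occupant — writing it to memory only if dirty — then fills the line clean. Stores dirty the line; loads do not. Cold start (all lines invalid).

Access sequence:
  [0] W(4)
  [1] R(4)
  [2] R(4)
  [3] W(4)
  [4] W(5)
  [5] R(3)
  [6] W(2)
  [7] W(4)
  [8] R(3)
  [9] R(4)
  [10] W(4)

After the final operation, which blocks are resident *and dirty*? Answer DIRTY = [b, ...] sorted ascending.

  0 | W B4 → L0 miss [D]
  1 | R B4 → L0 hit [D]
  2 | R B4 → L0 hit [D]
  3 | W B4 → L0 hit [D]
  4 | W B5 → L1 miss [D]
  5 | R B3 → L1 miss wb→B5 [-]
  6 | W B2 → L0 miss wb→B4 [D]
  7 | W B4 → L0 miss wb→B2 [D]
  8 | R B3 → L1 hit [-]
  9 | R B4 → L0 hit [D]
  10 | W B4 → L0 hit [D]

DIRTY = [4]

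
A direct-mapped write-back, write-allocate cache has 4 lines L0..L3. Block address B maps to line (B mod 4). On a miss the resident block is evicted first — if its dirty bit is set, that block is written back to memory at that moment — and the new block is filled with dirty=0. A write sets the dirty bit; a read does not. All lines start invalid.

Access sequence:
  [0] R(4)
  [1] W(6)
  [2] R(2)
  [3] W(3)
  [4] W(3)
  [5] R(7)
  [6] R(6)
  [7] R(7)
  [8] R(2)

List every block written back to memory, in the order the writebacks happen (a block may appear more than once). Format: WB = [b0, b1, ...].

0: R B4 → L0 miss [-]
1: W B6 → L2 miss [D]
2: R B2 → L2 miss wb→B6 [-]
3: W B3 → L3 miss [D]
4: W B3 → L3 hit [D]
5: R B7 → L3 miss wb→B3 [-]
6: R B6 → L2 miss [-]
7: R B7 → L3 hit [-]
8: R B2 → L2 miss [-]

WB = [6, 3]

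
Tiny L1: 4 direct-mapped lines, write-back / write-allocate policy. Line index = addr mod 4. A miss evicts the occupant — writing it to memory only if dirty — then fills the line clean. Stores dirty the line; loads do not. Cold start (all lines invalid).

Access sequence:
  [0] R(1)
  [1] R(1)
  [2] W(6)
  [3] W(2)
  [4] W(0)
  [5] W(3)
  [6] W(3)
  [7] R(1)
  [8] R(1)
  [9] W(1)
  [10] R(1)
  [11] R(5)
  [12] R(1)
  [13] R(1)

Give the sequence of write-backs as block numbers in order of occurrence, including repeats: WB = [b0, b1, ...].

WB = [6, 1]

0: R B1 → L1 miss [-]
1: R B1 → L1 hit [-]
2: W B6 → L2 miss [D]
3: W B2 → L2 miss wb→B6 [D]
4: W B0 → L0 miss [D]
5: W B3 → L3 miss [D]
6: W B3 → L3 hit [D]
7: R B1 → L1 hit [-]
8: R B1 → L1 hit [-]
9: W B1 → L1 hit [D]
10: R B1 → L1 hit [D]
11: R B5 → L1 miss wb→B1 [-]
12: R B1 → L1 miss [-]
13: R B1 → L1 hit [-]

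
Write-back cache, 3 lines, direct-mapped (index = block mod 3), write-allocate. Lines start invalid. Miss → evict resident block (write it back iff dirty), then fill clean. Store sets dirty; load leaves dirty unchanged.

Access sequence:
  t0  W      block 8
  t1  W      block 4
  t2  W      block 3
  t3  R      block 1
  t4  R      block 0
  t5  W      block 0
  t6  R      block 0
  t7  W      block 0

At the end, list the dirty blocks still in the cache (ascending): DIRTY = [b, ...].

DIRTY = [0, 8]

0: W B8 -> L2 miss  d=D]
1: W B4 -> L1 miss  d=D]
2: W B3 -> L0 miss  d=D]
3: R B1 -> L1 miss wb->B4  d=-]
4: R B0 -> L0 miss wb->B3  d=-]
5: W B0 -> L0 hit  d=D]
6: R B0 -> L0 hit  d=D]
7: W B0 -> L0 hit  d=D]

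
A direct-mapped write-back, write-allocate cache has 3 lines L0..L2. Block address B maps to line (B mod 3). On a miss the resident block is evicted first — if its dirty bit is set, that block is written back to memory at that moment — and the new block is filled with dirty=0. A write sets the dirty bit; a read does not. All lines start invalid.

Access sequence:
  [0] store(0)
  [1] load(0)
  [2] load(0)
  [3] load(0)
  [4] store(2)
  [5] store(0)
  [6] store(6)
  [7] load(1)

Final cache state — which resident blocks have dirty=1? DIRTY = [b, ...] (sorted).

  0 | W B0 → L0 miss [D]
  1 | R B0 → L0 hit [D]
  2 | R B0 → L0 hit [D]
  3 | R B0 → L0 hit [D]
  4 | W B2 → L2 miss [D]
  5 | W B0 → L0 hit [D]
  6 | W B6 → L0 miss wb→B0 [D]
  7 | R B1 → L1 miss [-]

DIRTY = [2, 6]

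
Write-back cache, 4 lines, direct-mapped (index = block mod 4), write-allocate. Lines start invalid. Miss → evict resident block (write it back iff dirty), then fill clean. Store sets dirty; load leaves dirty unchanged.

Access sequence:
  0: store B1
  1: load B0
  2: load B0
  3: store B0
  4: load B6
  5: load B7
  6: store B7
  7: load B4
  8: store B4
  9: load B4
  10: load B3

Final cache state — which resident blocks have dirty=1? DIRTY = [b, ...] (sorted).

  0 | W B1 → L1 miss [D]
  1 | R B0 → L0 miss [-]
  2 | R B0 → L0 hit [-]
  3 | W B0 → L0 hit [D]
  4 | R B6 → L2 miss [-]
  5 | R B7 → L3 miss [-]
  6 | W B7 → L3 hit [D]
  7 | R B4 → L0 miss wb→B0 [-]
  8 | W B4 → L0 hit [D]
  9 | R B4 → L0 hit [D]
  10 | R B3 → L3 miss wb→B7 [-]

DIRTY = [1, 4]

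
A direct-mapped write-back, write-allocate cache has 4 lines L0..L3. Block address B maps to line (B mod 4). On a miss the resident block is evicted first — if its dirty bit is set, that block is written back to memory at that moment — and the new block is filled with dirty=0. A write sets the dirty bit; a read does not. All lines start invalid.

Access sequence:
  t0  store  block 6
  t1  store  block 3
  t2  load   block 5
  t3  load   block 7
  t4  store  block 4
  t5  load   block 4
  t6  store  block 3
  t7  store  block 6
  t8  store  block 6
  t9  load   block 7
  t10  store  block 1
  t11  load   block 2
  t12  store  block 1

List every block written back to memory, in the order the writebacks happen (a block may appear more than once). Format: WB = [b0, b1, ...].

0: W B6 → L2 miss [D]
1: W B3 → L3 miss [D]
2: R B5 → L1 miss [-]
3: R B7 → L3 miss wb→B3 [-]
4: W B4 → L0 miss [D]
5: R B4 → L0 hit [D]
6: W B3 → L3 miss [D]
7: W B6 → L2 hit [D]
8: W B6 → L2 hit [D]
9: R B7 → L3 miss wb→B3 [-]
10: W B1 → L1 miss [D]
11: R B2 → L2 miss wb→B6 [-]
12: W B1 → L1 hit [D]

WB = [3, 3, 6]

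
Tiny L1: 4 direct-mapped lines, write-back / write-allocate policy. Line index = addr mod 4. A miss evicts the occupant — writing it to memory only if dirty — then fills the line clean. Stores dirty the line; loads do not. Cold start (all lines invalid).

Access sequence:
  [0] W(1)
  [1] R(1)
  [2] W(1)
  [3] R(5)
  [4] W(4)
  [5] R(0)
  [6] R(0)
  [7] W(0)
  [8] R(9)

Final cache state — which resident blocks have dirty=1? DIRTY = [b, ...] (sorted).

DIRTY = [0]

0: W B1 -> L1 miss  d=D]
1: R B1 -> L1 hit  d=D]
2: W B1 -> L1 hit  d=D]
3: R B5 -> L1 miss wb->B1  d=-]
4: W B4 -> L0 miss  d=D]
5: R B0 -> L0 miss wb->B4  d=-]
6: R B0 -> L0 hit  d=-]
7: W B0 -> L0 hit  d=D]
8: R B9 -> L1 miss  d=-]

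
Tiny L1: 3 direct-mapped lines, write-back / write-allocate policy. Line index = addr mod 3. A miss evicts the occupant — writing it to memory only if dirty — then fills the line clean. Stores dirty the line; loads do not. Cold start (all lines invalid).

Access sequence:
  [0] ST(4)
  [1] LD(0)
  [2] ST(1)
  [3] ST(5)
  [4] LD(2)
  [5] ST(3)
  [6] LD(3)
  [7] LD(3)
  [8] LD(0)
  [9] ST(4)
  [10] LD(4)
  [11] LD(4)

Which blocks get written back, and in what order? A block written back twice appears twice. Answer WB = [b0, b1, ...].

  0 | W B4 → L1 miss [D]
  1 | R B0 → L0 miss [-]
  2 | W B1 → L1 miss wb→B4 [D]
  3 | W B5 → L2 miss [D]
  4 | R B2 → L2 miss wb→B5 [-]
  5 | W B3 → L0 miss [D]
  6 | R B3 → L0 hit [D]
  7 | R B3 → L0 hit [D]
  8 | R B0 → L0 miss wb→B3 [-]
  9 | W B4 → L1 miss wb→B1 [D]
  10 | R B4 → L1 hit [D]
  11 | R B4 → L1 hit [D]

WB = [4, 5, 3, 1]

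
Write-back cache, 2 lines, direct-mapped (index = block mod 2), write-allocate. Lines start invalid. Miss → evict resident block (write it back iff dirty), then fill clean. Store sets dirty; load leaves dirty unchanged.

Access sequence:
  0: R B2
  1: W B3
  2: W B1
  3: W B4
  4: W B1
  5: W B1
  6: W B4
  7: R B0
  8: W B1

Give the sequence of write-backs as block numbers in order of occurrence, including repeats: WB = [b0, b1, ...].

  0 | R B2 → L0 miss [-]
  1 | W B3 → L1 miss [D]
  2 | W B1 → L1 miss wb→B3 [D]
  3 | W B4 → L0 miss [D]
  4 | W B1 → L1 hit [D]
  5 | W B1 → L1 hit [D]
  6 | W B4 → L0 hit [D]
  7 | R B0 → L0 miss wb→B4 [-]
  8 | W B1 → L1 hit [D]

WB = [3, 4]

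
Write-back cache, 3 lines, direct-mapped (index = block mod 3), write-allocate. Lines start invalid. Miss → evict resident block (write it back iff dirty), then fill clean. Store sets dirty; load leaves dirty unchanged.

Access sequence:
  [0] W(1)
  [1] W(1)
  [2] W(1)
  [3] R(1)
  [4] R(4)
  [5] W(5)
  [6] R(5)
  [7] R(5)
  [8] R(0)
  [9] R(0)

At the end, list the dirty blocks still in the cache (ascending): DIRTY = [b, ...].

DIRTY = [5]

  0 | W B1 → L1 miss [D]
  1 | W B1 → L1 hit [D]
  2 | W B1 → L1 hit [D]
  3 | R B1 → L1 hit [D]
  4 | R B4 → L1 miss wb→B1 [-]
  5 | W B5 → L2 miss [D]
  6 | R B5 → L2 hit [D]
  7 | R B5 → L2 hit [D]
  8 | R B0 → L0 miss [-]
  9 | R B0 → L0 hit [-]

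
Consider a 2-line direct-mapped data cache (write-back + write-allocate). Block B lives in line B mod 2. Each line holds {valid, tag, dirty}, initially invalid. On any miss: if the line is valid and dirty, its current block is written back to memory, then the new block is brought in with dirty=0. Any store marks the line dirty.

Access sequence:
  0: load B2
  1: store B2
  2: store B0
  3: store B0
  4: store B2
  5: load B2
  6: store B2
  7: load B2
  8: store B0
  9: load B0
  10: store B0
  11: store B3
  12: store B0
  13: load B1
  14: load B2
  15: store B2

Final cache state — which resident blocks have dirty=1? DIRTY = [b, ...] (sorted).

DIRTY = [2]

  0 | R B2 → L0 miss [-]
  1 | W B2 → L0 hit [D]
  2 | W B0 → L0 miss wb→B2 [D]
  3 | W B0 → L0 hit [D]
  4 | W B2 → L0 miss wb→B0 [D]
  5 | R B2 → L0 hit [D]
  6 | W B2 → L0 hit [D]
  7 | R B2 → L0 hit [D]
  8 | W B0 → L0 miss wb→B2 [D]
  9 | R B0 → L0 hit [D]
  10 | W B0 → L0 hit [D]
  11 | W B3 → L1 miss [D]
  12 | W B0 → L0 hit [D]
  13 | R B1 → L1 miss wb→B3 [-]
  14 | R B2 → L0 miss wb→B0 [-]
  15 | W B2 → L0 hit [D]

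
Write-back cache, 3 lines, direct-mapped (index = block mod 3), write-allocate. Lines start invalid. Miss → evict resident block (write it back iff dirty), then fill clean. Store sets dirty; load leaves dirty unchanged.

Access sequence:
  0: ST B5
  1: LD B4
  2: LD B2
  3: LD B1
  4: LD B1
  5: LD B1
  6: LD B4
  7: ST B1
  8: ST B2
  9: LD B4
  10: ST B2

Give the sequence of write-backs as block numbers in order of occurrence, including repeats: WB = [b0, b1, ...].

0: W B5 -> L2 miss  d=D]
1: R B4 -> L1 miss  d=-]
2: R B2 -> L2 miss wb->B5  d=-]
3: R B1 -> L1 miss  d=-]
4: R B1 -> L1 hit  d=-]
5: R B1 -> L1 hit  d=-]
6: R B4 -> L1 miss  d=-]
7: W B1 -> L1 miss  d=D]
8: W B2 -> L2 hit  d=D]
9: R B4 -> L1 miss wb->B1  d=-]
10: W B2 -> L2 hit  d=D]

WB = [5, 1]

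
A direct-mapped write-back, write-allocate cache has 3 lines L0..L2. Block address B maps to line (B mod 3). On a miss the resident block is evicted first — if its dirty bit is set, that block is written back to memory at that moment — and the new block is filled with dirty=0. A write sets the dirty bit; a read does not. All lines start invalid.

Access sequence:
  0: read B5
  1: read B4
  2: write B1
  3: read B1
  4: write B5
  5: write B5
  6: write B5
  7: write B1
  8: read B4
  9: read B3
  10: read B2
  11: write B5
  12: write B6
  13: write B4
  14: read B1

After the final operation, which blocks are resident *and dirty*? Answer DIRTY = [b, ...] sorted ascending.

DIRTY = [5, 6]

  0 | R B5 → L2 miss [-]
  1 | R B4 → L1 miss [-]
  2 | W B1 → L1 miss [D]
  3 | R B1 → L1 hit [D]
  4 | W B5 → L2 hit [D]
  5 | W B5 → L2 hit [D]
  6 | W B5 → L2 hit [D]
  7 | W B1 → L1 hit [D]
  8 | R B4 → L1 miss wb→B1 [-]
  9 | R B3 → L0 miss [-]
  10 | R B2 → L2 miss wb→B5 [-]
  11 | W B5 → L2 miss [D]
  12 | W B6 → L0 miss [D]
  13 | W B4 → L1 hit [D]
  14 | R B1 → L1 miss wb→B4 [-]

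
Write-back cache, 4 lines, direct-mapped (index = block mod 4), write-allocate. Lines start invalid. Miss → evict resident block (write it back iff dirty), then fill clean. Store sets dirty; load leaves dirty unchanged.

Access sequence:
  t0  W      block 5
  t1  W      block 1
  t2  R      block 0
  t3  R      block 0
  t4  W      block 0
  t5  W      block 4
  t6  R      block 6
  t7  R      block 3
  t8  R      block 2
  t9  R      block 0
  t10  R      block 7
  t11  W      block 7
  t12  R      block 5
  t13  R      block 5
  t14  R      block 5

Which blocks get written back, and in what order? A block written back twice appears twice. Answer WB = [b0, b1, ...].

WB = [5, 0, 4, 1]

0: W B5 → L1 miss [D]
1: W B1 → L1 miss wb→B5 [D]
2: R B0 → L0 miss [-]
3: R B0 → L0 hit [-]
4: W B0 → L0 hit [D]
5: W B4 → L0 miss wb→B0 [D]
6: R B6 → L2 miss [-]
7: R B3 → L3 miss [-]
8: R B2 → L2 miss [-]
9: R B0 → L0 miss wb→B4 [-]
10: R B7 → L3 miss [-]
11: W B7 → L3 hit [D]
12: R B5 → L1 miss wb→B1 [-]
13: R B5 → L1 hit [-]
14: R B5 → L1 hit [-]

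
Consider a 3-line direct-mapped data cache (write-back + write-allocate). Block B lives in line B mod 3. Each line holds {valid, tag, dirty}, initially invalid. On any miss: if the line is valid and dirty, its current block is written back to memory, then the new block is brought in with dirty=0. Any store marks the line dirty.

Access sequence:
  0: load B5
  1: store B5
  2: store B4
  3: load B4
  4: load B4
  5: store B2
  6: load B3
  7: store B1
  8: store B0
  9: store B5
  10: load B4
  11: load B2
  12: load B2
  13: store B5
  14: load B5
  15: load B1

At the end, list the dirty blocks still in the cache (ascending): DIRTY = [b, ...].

0: R B5 → L2 miss [-]
1: W B5 → L2 hit [D]
2: W B4 → L1 miss [D]
3: R B4 → L1 hit [D]
4: R B4 → L1 hit [D]
5: W B2 → L2 miss wb→B5 [D]
6: R B3 → L0 miss [-]
7: W B1 → L1 miss wb→B4 [D]
8: W B0 → L0 miss [D]
9: W B5 → L2 miss wb→B2 [D]
10: R B4 → L1 miss wb→B1 [-]
11: R B2 → L2 miss wb→B5 [-]
12: R B2 → L2 hit [-]
13: W B5 → L2 miss [D]
14: R B5 → L2 hit [D]
15: R B1 → L1 miss [-]

DIRTY = [0, 5]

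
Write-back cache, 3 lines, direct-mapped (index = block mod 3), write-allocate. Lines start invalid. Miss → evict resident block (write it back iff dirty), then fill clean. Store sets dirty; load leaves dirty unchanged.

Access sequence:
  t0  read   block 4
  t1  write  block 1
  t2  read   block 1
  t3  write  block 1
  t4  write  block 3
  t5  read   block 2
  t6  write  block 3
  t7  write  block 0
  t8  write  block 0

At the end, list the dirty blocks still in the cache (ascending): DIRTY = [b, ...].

DIRTY = [0, 1]

0: R B4 → L1 miss [-]
1: W B1 → L1 miss [D]
2: R B1 → L1 hit [D]
3: W B1 → L1 hit [D]
4: W B3 → L0 miss [D]
5: R B2 → L2 miss [-]
6: W B3 → L0 hit [D]
7: W B0 → L0 miss wb→B3 [D]
8: W B0 → L0 hit [D]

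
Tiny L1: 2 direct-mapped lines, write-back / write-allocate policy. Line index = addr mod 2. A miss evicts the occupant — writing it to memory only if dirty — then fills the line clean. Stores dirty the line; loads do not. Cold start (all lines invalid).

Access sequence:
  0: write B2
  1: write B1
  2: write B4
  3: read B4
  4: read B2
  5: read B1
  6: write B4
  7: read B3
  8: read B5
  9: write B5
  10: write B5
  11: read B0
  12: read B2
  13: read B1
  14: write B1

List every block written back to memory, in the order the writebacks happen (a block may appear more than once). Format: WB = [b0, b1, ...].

0: W B2 -> L0 miss  d=D]
1: W B1 -> L1 miss  d=D]
2: W B4 -> L0 miss wb->B2  d=D]
3: R B4 -> L0 hit  d=D]
4: R B2 -> L0 miss wb->B4  d=-]
5: R B1 -> L1 hit  d=D]
6: W B4 -> L0 miss  d=D]
7: R B3 -> L1 miss wb->B1  d=-]
8: R B5 -> L1 miss  d=-]
9: W B5 -> L1 hit  d=D]
10: W B5 -> L1 hit  d=D]
11: R B0 -> L0 miss wb->B4  d=-]
12: R B2 -> L0 miss  d=-]
13: R B1 -> L1 miss wb->B5  d=-]
14: W B1 -> L1 hit  d=D]

WB = [2, 4, 1, 4, 5]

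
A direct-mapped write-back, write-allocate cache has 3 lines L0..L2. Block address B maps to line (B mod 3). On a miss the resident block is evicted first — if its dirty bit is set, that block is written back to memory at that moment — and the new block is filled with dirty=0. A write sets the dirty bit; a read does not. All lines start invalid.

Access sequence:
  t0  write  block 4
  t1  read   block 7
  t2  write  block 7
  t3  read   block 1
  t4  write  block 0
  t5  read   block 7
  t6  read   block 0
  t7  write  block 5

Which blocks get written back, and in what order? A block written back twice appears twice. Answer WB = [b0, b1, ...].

0: W B4 → L1 miss [D]
1: R B7 → L1 miss wb→B4 [-]
2: W B7 → L1 hit [D]
3: R B1 → L1 miss wb→B7 [-]
4: W B0 → L0 miss [D]
5: R B7 → L1 miss [-]
6: R B0 → L0 hit [D]
7: W B5 → L2 miss [D]

WB = [4, 7]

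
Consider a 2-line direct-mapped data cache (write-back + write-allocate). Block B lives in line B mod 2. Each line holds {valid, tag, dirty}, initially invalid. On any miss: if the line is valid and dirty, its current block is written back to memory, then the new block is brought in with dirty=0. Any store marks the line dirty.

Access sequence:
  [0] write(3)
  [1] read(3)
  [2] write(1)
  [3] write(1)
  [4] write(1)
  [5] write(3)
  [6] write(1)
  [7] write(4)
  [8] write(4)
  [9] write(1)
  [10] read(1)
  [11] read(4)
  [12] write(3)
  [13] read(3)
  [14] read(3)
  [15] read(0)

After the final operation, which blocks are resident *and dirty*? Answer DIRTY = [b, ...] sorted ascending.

0: W B3 → L1 miss [D]
1: R B3 → L1 hit [D]
2: W B1 → L1 miss wb→B3 [D]
3: W B1 → L1 hit [D]
4: W B1 → L1 hit [D]
5: W B3 → L1 miss wb→B1 [D]
6: W B1 → L1 miss wb→B3 [D]
7: W B4 → L0 miss [D]
8: W B4 → L0 hit [D]
9: W B1 → L1 hit [D]
10: R B1 → L1 hit [D]
11: R B4 → L0 hit [D]
12: W B3 → L1 miss wb→B1 [D]
13: R B3 → L1 hit [D]
14: R B3 → L1 hit [D]
15: R B0 → L0 miss wb→B4 [-]

DIRTY = [3]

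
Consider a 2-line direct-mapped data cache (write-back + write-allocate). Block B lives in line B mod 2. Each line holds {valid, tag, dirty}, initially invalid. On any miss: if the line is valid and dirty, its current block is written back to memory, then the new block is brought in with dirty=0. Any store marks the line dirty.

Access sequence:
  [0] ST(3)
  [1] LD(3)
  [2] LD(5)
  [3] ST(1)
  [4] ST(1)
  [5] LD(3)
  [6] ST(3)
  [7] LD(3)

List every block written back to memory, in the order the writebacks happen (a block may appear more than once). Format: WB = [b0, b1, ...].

WB = [3, 1]

  0 | W B3 → L1 miss [D]
  1 | R B3 → L1 hit [D]
  2 | R B5 → L1 miss wb→B3 [-]
  3 | W B1 → L1 miss [D]
  4 | W B1 → L1 hit [D]
  5 | R B3 → L1 miss wb→B1 [-]
  6 | W B3 → L1 hit [D]
  7 | R B3 → L1 hit [D]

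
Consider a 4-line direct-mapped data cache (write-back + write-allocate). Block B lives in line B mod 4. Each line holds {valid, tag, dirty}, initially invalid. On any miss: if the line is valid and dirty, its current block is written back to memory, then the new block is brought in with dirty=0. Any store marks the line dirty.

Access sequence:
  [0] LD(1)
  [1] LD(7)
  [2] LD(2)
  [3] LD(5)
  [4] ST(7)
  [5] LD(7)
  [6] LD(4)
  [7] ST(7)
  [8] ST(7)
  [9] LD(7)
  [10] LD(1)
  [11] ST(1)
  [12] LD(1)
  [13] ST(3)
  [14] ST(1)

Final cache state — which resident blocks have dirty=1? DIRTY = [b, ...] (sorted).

0: R B1 -> L1 miss  d=-]
1: R B7 -> L3 miss  d=-]
2: R B2 -> L2 miss  d=-]
3: R B5 -> L1 miss  d=-]
4: W B7 -> L3 hit  d=D]
5: R B7 -> L3 hit  d=D]
6: R B4 -> L0 miss  d=-]
7: W B7 -> L3 hit  d=D]
8: W B7 -> L3 hit  d=D]
9: R B7 -> L3 hit  d=D]
10: R B1 -> L1 miss  d=-]
11: W B1 -> L1 hit  d=D]
12: R B1 -> L1 hit  d=D]
13: W B3 -> L3 miss wb->B7  d=D]
14: W B1 -> L1 hit  d=D]

DIRTY = [1, 3]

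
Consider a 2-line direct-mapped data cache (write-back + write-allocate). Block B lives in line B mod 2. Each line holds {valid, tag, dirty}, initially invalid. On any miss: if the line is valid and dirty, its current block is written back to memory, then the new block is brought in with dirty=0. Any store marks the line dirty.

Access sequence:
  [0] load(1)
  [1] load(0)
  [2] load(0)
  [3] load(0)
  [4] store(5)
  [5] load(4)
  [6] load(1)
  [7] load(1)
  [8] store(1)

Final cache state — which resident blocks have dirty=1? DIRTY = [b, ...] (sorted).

DIRTY = [1]

  0 | R B1 → L1 miss [-]
  1 | R B0 → L0 miss [-]
  2 | R B0 → L0 hit [-]
  3 | R B0 → L0 hit [-]
  4 | W B5 → L1 miss [D]
  5 | R B4 → L0 miss [-]
  6 | R B1 → L1 miss wb→B5 [-]
  7 | R B1 → L1 hit [-]
  8 | W B1 → L1 hit [D]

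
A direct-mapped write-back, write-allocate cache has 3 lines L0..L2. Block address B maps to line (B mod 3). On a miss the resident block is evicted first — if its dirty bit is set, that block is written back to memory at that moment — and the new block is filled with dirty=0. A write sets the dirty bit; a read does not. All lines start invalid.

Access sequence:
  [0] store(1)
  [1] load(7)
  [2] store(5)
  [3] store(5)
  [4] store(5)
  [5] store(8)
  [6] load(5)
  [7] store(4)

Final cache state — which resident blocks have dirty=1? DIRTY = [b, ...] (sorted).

  0 | W B1 → L1 miss [D]
  1 | R B7 → L1 miss wb→B1 [-]
  2 | W B5 → L2 miss [D]
  3 | W B5 → L2 hit [D]
  4 | W B5 → L2 hit [D]
  5 | W B8 → L2 miss wb→B5 [D]
  6 | R B5 → L2 miss wb→B8 [-]
  7 | W B4 → L1 miss [D]

DIRTY = [4]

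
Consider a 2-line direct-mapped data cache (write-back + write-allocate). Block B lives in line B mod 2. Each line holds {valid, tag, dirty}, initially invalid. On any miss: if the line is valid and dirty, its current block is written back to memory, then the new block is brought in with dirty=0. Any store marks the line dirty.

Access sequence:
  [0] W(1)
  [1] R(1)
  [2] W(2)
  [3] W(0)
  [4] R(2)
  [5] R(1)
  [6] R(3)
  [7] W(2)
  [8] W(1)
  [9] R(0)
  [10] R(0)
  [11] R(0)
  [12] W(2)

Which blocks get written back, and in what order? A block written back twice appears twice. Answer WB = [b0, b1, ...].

WB = [2, 0, 1, 2]

  0 | W B1 → L1 miss [D]
  1 | R B1 → L1 hit [D]
  2 | W B2 → L0 miss [D]
  3 | W B0 → L0 miss wb→B2 [D]
  4 | R B2 → L0 miss wb→B0 [-]
  5 | R B1 → L1 hit [D]
  6 | R B3 → L1 miss wb→B1 [-]
  7 | W B2 → L0 hit [D]
  8 | W B1 → L1 miss [D]
  9 | R B0 → L0 miss wb→B2 [-]
  10 | R B0 → L0 hit [-]
  11 | R B0 → L0 hit [-]
  12 | W B2 → L0 miss [D]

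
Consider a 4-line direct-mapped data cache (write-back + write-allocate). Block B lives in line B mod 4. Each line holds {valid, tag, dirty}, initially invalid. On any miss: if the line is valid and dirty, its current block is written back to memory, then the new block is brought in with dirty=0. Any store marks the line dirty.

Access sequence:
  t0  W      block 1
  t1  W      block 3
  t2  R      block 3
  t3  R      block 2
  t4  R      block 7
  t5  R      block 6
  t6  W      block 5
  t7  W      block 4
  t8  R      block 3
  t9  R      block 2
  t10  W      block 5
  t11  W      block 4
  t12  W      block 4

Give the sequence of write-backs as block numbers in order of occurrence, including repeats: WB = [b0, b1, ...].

WB = [3, 1]

0: W B1 -> L1 miss  d=D]
1: W B3 -> L3 miss  d=D]
2: R B3 -> L3 hit  d=D]
3: R B2 -> L2 miss  d=-]
4: R B7 -> L3 miss wb->B3  d=-]
5: R B6 -> L2 miss  d=-]
6: W B5 -> L1 miss wb->B1  d=D]
7: W B4 -> L0 miss  d=D]
8: R B3 -> L3 miss  d=-]
9: R B2 -> L2 miss  d=-]
10: W B5 -> L1 hit  d=D]
11: W B4 -> L0 hit  d=D]
12: W B4 -> L0 hit  d=D]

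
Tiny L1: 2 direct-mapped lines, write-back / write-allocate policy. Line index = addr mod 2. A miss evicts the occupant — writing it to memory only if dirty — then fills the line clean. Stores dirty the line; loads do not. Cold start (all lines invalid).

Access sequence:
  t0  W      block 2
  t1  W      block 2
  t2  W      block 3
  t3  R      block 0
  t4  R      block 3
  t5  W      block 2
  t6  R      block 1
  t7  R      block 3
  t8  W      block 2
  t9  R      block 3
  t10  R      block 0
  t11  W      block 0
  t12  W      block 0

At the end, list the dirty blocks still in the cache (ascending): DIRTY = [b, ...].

0: W B2 → L0 miss [D]
1: W B2 → L0 hit [D]
2: W B3 → L1 miss [D]
3: R B0 → L0 miss wb→B2 [-]
4: R B3 → L1 hit [D]
5: W B2 → L0 miss [D]
6: R B1 → L1 miss wb→B3 [-]
7: R B3 → L1 miss [-]
8: W B2 → L0 hit [D]
9: R B3 → L1 hit [-]
10: R B0 → L0 miss wb→B2 [-]
11: W B0 → L0 hit [D]
12: W B0 → L0 hit [D]

DIRTY = [0]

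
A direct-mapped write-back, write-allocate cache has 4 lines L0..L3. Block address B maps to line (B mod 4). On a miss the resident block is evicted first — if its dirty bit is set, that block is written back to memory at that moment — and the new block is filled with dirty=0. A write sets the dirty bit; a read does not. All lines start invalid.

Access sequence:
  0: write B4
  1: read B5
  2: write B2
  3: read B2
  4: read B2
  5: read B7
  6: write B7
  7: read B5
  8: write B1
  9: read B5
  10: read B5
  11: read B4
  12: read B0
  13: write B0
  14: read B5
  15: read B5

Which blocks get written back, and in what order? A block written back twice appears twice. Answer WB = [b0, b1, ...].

0: W B4 -> L0 miss  d=D]
1: R B5 -> L1 miss  d=-]
2: W B2 -> L2 miss  d=D]
3: R B2 -> L2 hit  d=D]
4: R B2 -> L2 hit  d=D]
5: R B7 -> L3 miss  d=-]
6: W B7 -> L3 hit  d=D]
7: R B5 -> L1 hit  d=-]
8: W B1 -> L1 miss  d=D]
9: R B5 -> L1 miss wb->B1  d=-]
10: R B5 -> L1 hit  d=-]
11: R B4 -> L0 hit  d=D]
12: R B0 -> L0 miss wb->B4  d=-]
13: W B0 -> L0 hit  d=D]
14: R B5 -> L1 hit  d=-]
15: R B5 -> L1 hit  d=-]

WB = [1, 4]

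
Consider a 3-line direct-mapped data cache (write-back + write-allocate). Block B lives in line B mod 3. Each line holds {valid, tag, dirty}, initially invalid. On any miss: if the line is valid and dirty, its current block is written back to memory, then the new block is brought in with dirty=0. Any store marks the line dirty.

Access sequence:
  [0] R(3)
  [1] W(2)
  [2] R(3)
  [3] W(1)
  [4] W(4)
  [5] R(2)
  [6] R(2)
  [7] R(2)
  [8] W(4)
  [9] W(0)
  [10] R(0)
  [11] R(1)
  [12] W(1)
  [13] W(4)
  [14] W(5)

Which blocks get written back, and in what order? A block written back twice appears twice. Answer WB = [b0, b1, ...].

  0 | R B3 → L0 miss [-]
  1 | W B2 → L2 miss [D]
  2 | R B3 → L0 hit [-]
  3 | W B1 → L1 miss [D]
  4 | W B4 → L1 miss wb→B1 [D]
  5 | R B2 → L2 hit [D]
  6 | R B2 → L2 hit [D]
  7 | R B2 → L2 hit [D]
  8 | W B4 → L1 hit [D]
  9 | W B0 → L0 miss [D]
  10 | R B0 → L0 hit [D]
  11 | R B1 → L1 miss wb→B4 [-]
  12 | W B1 → L1 hit [D]
  13 | W B4 → L1 miss wb→B1 [D]
  14 | W B5 → L2 miss wb→B2 [D]

WB = [1, 4, 1, 2]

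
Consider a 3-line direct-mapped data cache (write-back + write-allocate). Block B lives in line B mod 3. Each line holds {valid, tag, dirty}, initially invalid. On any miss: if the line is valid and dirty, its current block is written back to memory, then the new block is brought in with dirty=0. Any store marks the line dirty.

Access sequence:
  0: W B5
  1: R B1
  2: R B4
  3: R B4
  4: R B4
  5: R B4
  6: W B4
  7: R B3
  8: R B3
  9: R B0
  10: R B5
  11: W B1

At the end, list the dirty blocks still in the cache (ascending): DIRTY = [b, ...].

0: W B5 -> L2 miss  d=D]
1: R B1 -> L1 miss  d=-]
2: R B4 -> L1 miss  d=-]
3: R B4 -> L1 hit  d=-]
4: R B4 -> L1 hit  d=-]
5: R B4 -> L1 hit  d=-]
6: W B4 -> L1 hit  d=D]
7: R B3 -> L0 miss  d=-]
8: R B3 -> L0 hit  d=-]
9: R B0 -> L0 miss  d=-]
10: R B5 -> L2 hit  d=D]
11: W B1 -> L1 miss wb->B4  d=D]

DIRTY = [1, 5]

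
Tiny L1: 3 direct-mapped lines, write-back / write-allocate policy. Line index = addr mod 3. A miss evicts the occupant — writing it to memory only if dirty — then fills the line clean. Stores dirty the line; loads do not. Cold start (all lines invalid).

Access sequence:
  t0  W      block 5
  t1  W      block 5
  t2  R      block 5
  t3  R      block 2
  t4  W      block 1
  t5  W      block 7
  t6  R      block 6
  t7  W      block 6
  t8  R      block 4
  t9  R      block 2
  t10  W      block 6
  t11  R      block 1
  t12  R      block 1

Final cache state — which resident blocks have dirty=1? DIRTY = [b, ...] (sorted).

  0 | W B5 → L2 miss [D]
  1 | W B5 → L2 hit [D]
  2 | R B5 → L2 hit [D]
  3 | R B2 → L2 miss wb→B5 [-]
  4 | W B1 → L1 miss [D]
  5 | W B7 → L1 miss wb→B1 [D]
  6 | R B6 → L0 miss [-]
  7 | W B6 → L0 hit [D]
  8 | R B4 → L1 miss wb→B7 [-]
  9 | R B2 → L2 hit [-]
  10 | W B6 → L0 hit [D]
  11 | R B1 → L1 miss [-]
  12 | R B1 → L1 hit [-]

DIRTY = [6]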